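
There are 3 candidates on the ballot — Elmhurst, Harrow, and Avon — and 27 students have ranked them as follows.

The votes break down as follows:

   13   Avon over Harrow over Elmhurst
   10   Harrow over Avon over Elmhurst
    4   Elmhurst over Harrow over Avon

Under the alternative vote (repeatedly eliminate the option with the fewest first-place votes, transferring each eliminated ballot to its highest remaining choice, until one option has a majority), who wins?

Round 1: Avon 13, Harrow 10, Elmhurst 4. Elmhurst has the fewest and is eliminated.
Round 2: Harrow 14, Avon 13. Harrow has a majority.

Harrow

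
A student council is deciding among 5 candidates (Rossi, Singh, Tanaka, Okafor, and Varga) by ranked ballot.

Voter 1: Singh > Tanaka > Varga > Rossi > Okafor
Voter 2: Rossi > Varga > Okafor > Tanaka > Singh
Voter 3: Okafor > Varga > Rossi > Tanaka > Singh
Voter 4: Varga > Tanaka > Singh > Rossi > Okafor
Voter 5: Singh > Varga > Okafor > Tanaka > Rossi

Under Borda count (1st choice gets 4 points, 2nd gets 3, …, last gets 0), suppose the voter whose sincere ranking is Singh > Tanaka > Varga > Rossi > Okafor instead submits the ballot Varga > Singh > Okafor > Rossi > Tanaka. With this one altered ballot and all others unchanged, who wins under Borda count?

Varga

Borda totals with the altered ballot: Rossi 8, Singh 9, Tanaka 6, Okafor 10, Varga 17.
The winner is unchanged: still Varga.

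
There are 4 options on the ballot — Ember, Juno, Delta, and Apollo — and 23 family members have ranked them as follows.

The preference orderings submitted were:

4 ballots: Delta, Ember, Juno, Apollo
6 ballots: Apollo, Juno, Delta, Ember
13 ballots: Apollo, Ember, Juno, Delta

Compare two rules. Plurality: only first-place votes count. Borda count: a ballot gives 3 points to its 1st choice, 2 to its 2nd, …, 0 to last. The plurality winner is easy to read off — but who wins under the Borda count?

Apollo

Plurality first-place counts: Ember 0, Juno 0, Delta 4, Apollo 19 → Apollo.
Borda totals: Ember 34, Juno 29, Delta 18, Apollo 57 → Apollo.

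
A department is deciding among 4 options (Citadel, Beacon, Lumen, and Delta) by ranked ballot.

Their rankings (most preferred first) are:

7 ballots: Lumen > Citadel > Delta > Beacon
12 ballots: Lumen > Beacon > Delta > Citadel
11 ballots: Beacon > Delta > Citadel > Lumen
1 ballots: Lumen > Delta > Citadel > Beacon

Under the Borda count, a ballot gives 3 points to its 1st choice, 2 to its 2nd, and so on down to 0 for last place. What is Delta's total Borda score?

Borda scores:
  Citadel: 7·2 + 12·0 + 11·1 + 1 = 26
  Beacon: 7·0 + 12·2 + 11·3 + 0 = 57
  Lumen: 7·3 + 12·3 + 11·0 + 3 = 60
  Delta: 7·1 + 12·1 + 11·2 + 2 = 43

43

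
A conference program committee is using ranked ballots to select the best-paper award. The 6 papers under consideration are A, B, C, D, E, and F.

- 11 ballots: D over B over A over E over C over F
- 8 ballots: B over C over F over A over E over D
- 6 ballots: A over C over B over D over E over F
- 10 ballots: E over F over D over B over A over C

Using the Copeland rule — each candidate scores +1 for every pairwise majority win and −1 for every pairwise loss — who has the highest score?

B

Pairwise results:
  A vs B: B wins 29–6.
  A vs C: A wins 27–8.
  A vs D: D wins 21–14.
  A vs E: A wins 25–10.
  A vs F: F wins 18–17.
  B vs C: B wins 29–6.
  B vs D: D wins 21–14.
  B vs E: B wins 25–10.
  B vs F: B wins 25–10.
  C vs D: D wins 21–14.
  C vs E: E wins 21–14.
  C vs F: C wins 25–10.
  D vs E: E wins 18–17.
  D vs F: F wins 18–17.
  E vs F: E wins 27–8.
Copeland scores (wins − losses):
  A: 2 − 3 = -1
  B: 4 − 1 = 3
  C: 1 − 4 = -3
  D: 3 − 2 = 1
  E: 3 − 2 = 1
  F: 2 − 3 = -1
B has the best Copeland score.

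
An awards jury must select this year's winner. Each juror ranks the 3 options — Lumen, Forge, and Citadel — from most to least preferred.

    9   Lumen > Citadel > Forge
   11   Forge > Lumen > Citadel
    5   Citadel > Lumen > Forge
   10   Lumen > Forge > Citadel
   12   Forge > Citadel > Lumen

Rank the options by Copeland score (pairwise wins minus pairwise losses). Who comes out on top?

Lumen

Pairwise results:
  Lumen vs Forge: Lumen wins 24–23.
  Lumen vs Citadel: Lumen wins 30–17.
  Forge vs Citadel: Forge wins 33–14.
Copeland scores (wins − losses):
  Lumen: 2 − 0 = 2
  Forge: 1 − 1 = 0
  Citadel: 0 − 2 = -2
Lumen has the best Copeland score.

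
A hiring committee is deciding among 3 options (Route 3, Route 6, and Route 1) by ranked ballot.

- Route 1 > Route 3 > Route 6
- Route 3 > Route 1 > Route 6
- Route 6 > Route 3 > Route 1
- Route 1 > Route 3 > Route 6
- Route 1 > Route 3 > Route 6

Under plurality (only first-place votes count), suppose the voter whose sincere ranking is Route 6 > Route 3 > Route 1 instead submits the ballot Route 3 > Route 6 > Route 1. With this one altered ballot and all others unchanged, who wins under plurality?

Route 1

First-place totals with the altered ballot: Route 3 2, Route 6 0, Route 1 3.
The winner is unchanged: still Route 1.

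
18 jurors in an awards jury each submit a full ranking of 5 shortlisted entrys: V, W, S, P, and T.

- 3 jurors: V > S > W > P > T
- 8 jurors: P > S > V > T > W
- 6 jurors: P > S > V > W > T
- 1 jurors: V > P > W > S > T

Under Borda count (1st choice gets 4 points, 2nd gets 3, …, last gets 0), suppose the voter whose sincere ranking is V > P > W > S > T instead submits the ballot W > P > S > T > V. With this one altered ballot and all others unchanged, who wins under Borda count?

Borda totals with the altered ballot: V 40, W 16, S 53, P 62, T 9.
The winner is unchanged: still P.

P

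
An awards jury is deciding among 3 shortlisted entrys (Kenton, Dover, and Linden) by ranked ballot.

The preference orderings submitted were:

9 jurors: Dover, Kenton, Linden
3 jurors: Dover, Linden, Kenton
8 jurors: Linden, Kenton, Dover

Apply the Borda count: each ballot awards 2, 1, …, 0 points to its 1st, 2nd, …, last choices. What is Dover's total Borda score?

Borda scores:
  Kenton: 9·1 + 3·0 + 8·1 = 17
  Dover: 9·2 + 3·2 + 8·0 = 24
  Linden: 9·0 + 3·1 + 8·2 = 19

24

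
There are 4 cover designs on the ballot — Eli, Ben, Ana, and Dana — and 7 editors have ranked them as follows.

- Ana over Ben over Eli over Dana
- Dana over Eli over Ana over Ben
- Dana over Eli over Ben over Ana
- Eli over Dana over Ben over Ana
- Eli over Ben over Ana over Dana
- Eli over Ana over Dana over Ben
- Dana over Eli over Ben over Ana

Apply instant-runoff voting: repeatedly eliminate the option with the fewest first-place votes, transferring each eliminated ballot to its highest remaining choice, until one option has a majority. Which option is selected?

Round 1: Eli 3, Dana 3, Ana 1, Ben 0. Ben has the fewest and is eliminated.
Round 2: Eli 3, Dana 3, Ana 1. Ana has the fewest and is eliminated.
Round 3: Eli 4, Dana 3. Eli has a majority.

Eli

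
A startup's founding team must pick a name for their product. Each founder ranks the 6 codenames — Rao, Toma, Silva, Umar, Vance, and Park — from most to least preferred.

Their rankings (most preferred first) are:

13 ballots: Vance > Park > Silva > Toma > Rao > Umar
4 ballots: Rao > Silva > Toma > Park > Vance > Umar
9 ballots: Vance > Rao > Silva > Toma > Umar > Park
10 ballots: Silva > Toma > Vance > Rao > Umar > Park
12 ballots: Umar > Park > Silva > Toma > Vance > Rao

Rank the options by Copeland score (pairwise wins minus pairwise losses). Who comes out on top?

Pairwise results:
  Rao vs Toma: Toma wins 35–13.
  Rao vs Silva: Silva wins 35–13.
  Rao vs Umar: Rao wins 36–12.
  Rao vs Vance: Vance wins 44–4.
  Rao vs Park: Park wins 25–23.
  Toma vs Silva: Silva wins 48–0.
  Toma vs Umar: Toma wins 36–12.
  Toma vs Vance: Toma wins 26–22.
  Toma vs Park: Park wins 25–23.
  Silva vs Umar: Silva wins 36–12.
  Silva vs Vance: Silva wins 26–22.
  Silva vs Park: Park wins 25–23.
  Umar vs Vance: Vance wins 36–12.
  Umar vs Park: Umar wins 31–17.
  Vance vs Park: Vance wins 32–16.
Copeland scores (wins − losses):
  Rao: 1 − 4 = -3
  Toma: 3 − 2 = 1
  Silva: 4 − 1 = 3
  Umar: 1 − 4 = -3
  Vance: 3 − 2 = 1
  Park: 3 − 2 = 1
Silva has the best Copeland score.

Silva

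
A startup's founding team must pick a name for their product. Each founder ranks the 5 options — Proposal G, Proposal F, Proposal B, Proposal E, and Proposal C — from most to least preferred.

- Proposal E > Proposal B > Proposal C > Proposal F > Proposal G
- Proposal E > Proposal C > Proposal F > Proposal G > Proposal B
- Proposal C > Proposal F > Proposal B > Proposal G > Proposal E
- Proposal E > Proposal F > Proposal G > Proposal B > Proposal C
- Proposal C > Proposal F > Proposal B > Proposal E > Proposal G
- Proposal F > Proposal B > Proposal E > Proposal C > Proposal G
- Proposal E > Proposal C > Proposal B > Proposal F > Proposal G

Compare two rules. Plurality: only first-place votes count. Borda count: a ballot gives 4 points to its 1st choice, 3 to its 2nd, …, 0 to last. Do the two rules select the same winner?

Yes

Plurality first-place counts: Proposal G 0, Proposal F 1, Proposal B 0, Proposal E 4, Proposal C 2 → Proposal E.
Borda totals: Proposal G 4, Proposal F 17, Proposal B 13, Proposal E 19, Proposal C 17 → Proposal E.
The two rules agree on Proposal E.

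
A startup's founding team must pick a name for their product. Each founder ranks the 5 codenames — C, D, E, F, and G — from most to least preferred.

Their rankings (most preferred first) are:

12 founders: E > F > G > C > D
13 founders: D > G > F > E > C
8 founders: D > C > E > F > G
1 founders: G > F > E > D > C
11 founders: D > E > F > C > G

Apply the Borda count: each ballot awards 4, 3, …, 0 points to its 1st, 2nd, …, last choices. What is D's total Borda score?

Borda scores:
  C: 12·1 + 13·0 + 8·3 + 0 + 11·1 = 47
  D: 12·0 + 13·4 + 8·4 + 1 + 11·4 = 129
  E: 12·4 + 13·1 + 8·2 + 2 + 11·3 = 112
  F: 12·3 + 13·2 + 8·1 + 3 + 11·2 = 95
  G: 12·2 + 13·3 + 8·0 + 4 + 11·0 = 67

129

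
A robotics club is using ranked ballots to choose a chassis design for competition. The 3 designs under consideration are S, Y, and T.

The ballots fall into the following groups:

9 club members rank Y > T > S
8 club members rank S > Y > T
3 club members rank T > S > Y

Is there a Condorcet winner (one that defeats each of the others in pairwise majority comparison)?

Head-to-head results (20 voters total):
S vs Y: S wins 11–9.
S vs T: T wins 12–8.
Y vs T: Y wins 17–3.
No candidate beats all others: S beats Y beats T beats S, a majority cycle.

No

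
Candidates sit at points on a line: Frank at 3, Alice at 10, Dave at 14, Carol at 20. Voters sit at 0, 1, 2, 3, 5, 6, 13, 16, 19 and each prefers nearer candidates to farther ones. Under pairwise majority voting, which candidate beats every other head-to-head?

Frank

With single-peaked preferences on a line, the Condorcet winner is the candidate closest to the median voter.
The median voter (position 5) is closest to Frank at 3.
Check: Frank vs Alice — voters closer to Frank: 6 of 9.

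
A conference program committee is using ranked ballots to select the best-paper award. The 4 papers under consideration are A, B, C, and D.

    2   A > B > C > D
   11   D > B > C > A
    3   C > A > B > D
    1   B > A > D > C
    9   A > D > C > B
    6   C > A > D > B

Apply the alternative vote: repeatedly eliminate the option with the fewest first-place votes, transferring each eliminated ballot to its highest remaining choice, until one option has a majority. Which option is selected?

A

Round 1: A 11, D 11, C 9, B 1. B has the fewest and is eliminated.
Round 2: A 12, D 11, C 9. C has the fewest and is eliminated.
Round 3: A 21, D 11. A has a majority.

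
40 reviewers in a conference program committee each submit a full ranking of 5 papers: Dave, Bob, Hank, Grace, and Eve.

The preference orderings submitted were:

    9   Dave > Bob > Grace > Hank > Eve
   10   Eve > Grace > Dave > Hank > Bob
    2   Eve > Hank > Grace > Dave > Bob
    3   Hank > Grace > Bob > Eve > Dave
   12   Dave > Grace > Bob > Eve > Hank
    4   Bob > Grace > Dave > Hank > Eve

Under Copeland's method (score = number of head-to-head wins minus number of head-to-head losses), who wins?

Dave

Pairwise results:
  Dave vs Bob: Dave wins 33–7.
  Dave vs Hank: Dave wins 35–5.
  Dave vs Grace: Dave wins 21–19.
  Dave vs Eve: Dave wins 25–15.
  Bob vs Hank: Bob wins 25–15.
  Bob vs Grace: Grace wins 27–13.
  Bob vs Eve: Bob wins 28–12.
  Hank vs Grace: Grace wins 35–5.
  Hank vs Eve: Eve wins 24–16.
  Grace vs Eve: Grace wins 28–12.
Copeland scores (wins − losses):
  Dave: 4 − 0 = 4
  Bob: 2 − 2 = 0
  Hank: 0 − 4 = -4
  Grace: 3 − 1 = 2
  Eve: 1 − 3 = -2
Dave has the best Copeland score.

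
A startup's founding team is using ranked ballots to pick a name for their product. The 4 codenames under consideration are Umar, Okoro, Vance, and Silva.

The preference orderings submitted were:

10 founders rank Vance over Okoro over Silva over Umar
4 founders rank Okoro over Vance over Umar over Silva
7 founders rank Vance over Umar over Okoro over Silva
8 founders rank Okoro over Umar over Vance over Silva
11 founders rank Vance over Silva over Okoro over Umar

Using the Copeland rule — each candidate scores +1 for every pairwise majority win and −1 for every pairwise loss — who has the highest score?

Vance

Pairwise results:
  Umar vs Okoro: Okoro wins 33–7.
  Umar vs Vance: Vance wins 32–8.
  Umar vs Silva: Silva wins 21–19.
  Okoro vs Vance: Vance wins 28–12.
  Okoro vs Silva: Okoro wins 29–11.
  Vance vs Silva: Vance wins 40–0.
Copeland scores (wins − losses):
  Umar: 0 − 3 = -3
  Okoro: 2 − 1 = 1
  Vance: 3 − 0 = 3
  Silva: 1 − 2 = -1
Vance has the best Copeland score.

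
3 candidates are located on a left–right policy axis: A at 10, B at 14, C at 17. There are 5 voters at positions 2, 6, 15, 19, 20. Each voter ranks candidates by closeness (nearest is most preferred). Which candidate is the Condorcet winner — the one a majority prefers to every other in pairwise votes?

With single-peaked preferences on a line, the Condorcet winner is the candidate closest to the median voter.
The median voter (position 15) is closest to B at 14.
Check: B vs C — voters closer to B: 3 of 5.

B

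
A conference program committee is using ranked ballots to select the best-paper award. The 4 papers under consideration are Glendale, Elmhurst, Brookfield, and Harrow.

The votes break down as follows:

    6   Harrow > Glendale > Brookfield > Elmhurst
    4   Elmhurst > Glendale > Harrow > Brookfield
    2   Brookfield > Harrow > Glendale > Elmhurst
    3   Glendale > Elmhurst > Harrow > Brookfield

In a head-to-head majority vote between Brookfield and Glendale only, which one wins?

Ballots ranking Brookfield above Glendale: 2.
Ballots ranking Glendale above Brookfield: 6+4+3 = 13.
Glendale wins the head-to-head, 13–2.

Glendale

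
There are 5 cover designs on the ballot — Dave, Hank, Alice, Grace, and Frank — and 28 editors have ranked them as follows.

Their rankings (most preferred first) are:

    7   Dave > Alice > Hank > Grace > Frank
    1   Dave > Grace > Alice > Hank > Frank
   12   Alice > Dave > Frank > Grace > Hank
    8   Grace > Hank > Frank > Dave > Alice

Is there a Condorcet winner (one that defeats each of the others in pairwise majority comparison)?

Yes

Head-to-head results (28 voters total):
Dave vs Hank: Dave wins 20–8.
Dave vs Alice: Dave wins 16–12.
Dave vs Grace: Dave wins 20–8.
Dave vs Frank: Dave wins 20–8.
Hank vs Alice: Alice wins 20–8.
Hank vs Grace: Grace wins 21–7.
Hank vs Frank: Hank wins 16–12.
Alice vs Grace: Alice wins 19–9.
Alice vs Frank: Alice wins 20–8.
Grace vs Frank: Grace wins 16–12.
Dave beats each rival — Hank (20–8), Alice (16–12), Grace (20–8), Frank (20–8) — so Dave is the Condorcet winner.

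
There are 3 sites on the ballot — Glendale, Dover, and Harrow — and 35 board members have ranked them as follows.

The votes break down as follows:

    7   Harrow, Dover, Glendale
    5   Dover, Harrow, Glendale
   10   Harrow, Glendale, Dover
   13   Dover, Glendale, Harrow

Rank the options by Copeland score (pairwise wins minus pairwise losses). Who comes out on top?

Dover

Pairwise results:
  Glendale vs Dover: Dover wins 25–10.
  Glendale vs Harrow: Harrow wins 22–13.
  Dover vs Harrow: Dover wins 18–17.
Copeland scores (wins − losses):
  Glendale: 0 − 2 = -2
  Dover: 2 − 0 = 2
  Harrow: 1 − 1 = 0
Dover has the best Copeland score.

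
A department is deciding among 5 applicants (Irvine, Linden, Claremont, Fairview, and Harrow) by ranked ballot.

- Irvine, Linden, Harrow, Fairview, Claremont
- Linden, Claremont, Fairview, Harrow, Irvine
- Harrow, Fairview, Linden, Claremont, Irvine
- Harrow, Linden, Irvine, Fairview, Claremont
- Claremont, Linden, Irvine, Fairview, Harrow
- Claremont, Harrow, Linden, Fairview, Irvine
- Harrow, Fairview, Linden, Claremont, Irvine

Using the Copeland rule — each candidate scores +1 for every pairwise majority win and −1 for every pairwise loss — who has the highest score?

Harrow

Pairwise results:
  Irvine vs Linden: Linden wins 6–1.
  Irvine vs Claremont: Claremont wins 5–2.
  Irvine vs Fairview: Fairview wins 4–3.
  Irvine vs Harrow: Harrow wins 5–2.
  Linden vs Claremont: Linden wins 5–2.
  Linden vs Fairview: Linden wins 5–2.
  Linden vs Harrow: Harrow wins 4–3.
  Claremont vs Fairview: Fairview wins 4–3.
  Claremont vs Harrow: Harrow wins 4–3.
  Fairview vs Harrow: Harrow wins 5–2.
Copeland scores (wins − losses):
  Irvine: 0 − 4 = -4
  Linden: 3 − 1 = 2
  Claremont: 1 − 3 = -2
  Fairview: 2 − 2 = 0
  Harrow: 4 − 0 = 4
Harrow has the best Copeland score.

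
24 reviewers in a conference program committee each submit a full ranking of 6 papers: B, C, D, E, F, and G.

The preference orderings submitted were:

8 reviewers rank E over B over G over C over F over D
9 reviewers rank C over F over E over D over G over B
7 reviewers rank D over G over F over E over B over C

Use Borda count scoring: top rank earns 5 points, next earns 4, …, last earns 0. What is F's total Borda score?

65

Borda scores:
  B: 8·4 + 9·0 + 7·1 = 39
  C: 8·2 + 9·5 + 7·0 = 61
  D: 8·0 + 9·2 + 7·5 = 53
  E: 8·5 + 9·3 + 7·2 = 81
  F: 8·1 + 9·4 + 7·3 = 65
  G: 8·3 + 9·1 + 7·4 = 61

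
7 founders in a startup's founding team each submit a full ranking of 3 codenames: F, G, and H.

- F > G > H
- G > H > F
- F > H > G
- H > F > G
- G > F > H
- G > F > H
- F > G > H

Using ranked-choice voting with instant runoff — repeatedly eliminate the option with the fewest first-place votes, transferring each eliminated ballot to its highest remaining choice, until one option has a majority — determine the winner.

Round 1: F 3, G 3, H 1. H has the fewest and is eliminated.
Round 2: F 4, G 3. F has a majority.

F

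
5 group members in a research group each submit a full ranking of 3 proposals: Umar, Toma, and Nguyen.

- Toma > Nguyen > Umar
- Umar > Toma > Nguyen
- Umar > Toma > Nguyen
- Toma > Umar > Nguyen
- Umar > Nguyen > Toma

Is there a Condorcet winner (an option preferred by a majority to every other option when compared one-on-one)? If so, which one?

Head-to-head results (5 voters total):
Umar vs Toma: Umar wins 3–2.
Umar vs Nguyen: Umar wins 4–1.
Toma vs Nguyen: Toma wins 4–1.
Umar beats each rival — Toma (3–2), Nguyen (4–1) — so Umar is the Condorcet winner.

Umar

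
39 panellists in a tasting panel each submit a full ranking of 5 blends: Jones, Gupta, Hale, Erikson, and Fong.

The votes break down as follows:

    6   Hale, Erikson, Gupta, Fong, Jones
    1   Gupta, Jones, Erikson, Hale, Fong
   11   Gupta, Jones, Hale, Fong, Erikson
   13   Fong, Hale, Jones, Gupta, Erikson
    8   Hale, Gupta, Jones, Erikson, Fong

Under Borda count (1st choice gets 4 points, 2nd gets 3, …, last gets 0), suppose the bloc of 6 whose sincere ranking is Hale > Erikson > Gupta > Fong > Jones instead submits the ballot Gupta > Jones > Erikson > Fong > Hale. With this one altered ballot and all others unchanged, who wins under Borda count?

Borda totals with the altered ballot: Jones 96, Gupta 109, Hale 94, Erikson 22, Fong 69.
The switch changes the winner from Hale to Gupta.

Gupta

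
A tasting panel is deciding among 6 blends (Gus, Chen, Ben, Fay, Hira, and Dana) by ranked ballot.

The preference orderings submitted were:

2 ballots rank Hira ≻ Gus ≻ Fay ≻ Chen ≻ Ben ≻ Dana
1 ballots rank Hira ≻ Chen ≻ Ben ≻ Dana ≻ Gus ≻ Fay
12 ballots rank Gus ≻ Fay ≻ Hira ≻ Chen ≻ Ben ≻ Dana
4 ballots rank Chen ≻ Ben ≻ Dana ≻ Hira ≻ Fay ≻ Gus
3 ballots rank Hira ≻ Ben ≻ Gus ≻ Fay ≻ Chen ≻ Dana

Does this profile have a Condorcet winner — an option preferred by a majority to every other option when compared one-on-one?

Head-to-head results (22 voters total):
Gus vs Chen: Gus wins 17–5.
Gus vs Ben: Gus wins 14–8.
Gus vs Fay: Gus wins 18–4.
Gus vs Hira: Gus wins 12–10.
Gus vs Dana: Gus wins 17–5.
Chen vs Ben: Chen wins 19–3.
Chen vs Fay: Fay wins 17–5.
Chen vs Hira: Hira wins 18–4.
Chen vs Dana: Chen wins 22–0.
Ben vs Fay: Fay wins 14–8.
Ben vs Hira: Hira wins 18–4.
Ben vs Dana: Ben wins 22–0.
Fay vs Hira: Fay wins 12–10.
Fay vs Dana: Fay wins 17–5.
Hira vs Dana: Hira wins 18–4.
Gus beats each rival — Chen (17–5), Ben (14–8), Fay (18–4), Hira (12–10), Dana (17–5) — so Gus is the Condorcet winner.

Yes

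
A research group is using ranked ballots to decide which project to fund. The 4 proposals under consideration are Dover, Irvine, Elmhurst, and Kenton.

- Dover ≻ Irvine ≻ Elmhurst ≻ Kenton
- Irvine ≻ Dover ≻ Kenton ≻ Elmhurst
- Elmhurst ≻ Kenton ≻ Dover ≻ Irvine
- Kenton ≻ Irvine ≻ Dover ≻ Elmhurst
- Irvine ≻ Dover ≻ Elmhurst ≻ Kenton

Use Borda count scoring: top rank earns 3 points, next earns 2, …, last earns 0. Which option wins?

Borda scores:
  Dover: 3 + 2 + 1 + 1 + 2 = 9
  Irvine: 2 + 3 + 0 + 2 + 3 = 10
  Elmhurst: 1 + 0 + 3 + 0 + 1 = 5
  Kenton: 0 + 1 + 2 + 3 + 0 = 6
Irvine has the highest total.

Irvine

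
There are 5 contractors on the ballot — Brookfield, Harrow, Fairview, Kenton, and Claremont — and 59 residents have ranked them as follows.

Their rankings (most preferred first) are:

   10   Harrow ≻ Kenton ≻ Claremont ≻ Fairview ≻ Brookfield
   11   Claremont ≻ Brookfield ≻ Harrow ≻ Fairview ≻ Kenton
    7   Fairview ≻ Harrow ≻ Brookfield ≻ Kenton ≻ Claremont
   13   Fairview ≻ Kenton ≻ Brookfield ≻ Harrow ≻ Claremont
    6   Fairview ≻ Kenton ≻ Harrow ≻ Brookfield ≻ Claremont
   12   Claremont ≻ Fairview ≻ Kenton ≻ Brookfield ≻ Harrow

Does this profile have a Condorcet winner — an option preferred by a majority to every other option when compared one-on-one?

Head-to-head results (59 voters total):
Brookfield vs Harrow: Brookfield wins 36–23.
Brookfield vs Fairview: Fairview wins 48–11.
Brookfield vs Kenton: Kenton wins 41–18.
Brookfield vs Claremont: Claremont wins 33–26.
Harrow vs Fairview: Fairview wins 38–21.
Harrow vs Kenton: Kenton wins 31–28.
Harrow vs Claremont: Harrow wins 36–23.
Fairview vs Kenton: Fairview wins 49–10.
Fairview vs Claremont: Claremont wins 33–26.
Kenton vs Claremont: Kenton wins 36–23.
No candidate beats all others: Brookfield beats Harrow beats Claremont beats Brookfield, a majority cycle.

No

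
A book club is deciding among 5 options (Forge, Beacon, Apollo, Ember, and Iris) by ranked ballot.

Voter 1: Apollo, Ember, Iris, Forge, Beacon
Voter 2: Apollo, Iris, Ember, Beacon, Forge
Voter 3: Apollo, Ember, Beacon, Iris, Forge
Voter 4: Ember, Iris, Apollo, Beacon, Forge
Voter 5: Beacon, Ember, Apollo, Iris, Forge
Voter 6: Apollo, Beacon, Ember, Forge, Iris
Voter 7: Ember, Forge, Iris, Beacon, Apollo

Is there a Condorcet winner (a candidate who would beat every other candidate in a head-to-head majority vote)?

Yes

Head-to-head results (7 voters total):
Forge vs Beacon: Beacon wins 5–2.
Forge vs Apollo: Apollo wins 6–1.
Forge vs Ember: Ember wins 7–0.
Forge vs Iris: Iris wins 5–2.
Beacon vs Apollo: Apollo wins 5–2.
Beacon vs Ember: Ember wins 5–2.
Beacon vs Iris: Iris wins 4–3.
Apollo vs Ember: Apollo wins 4–3.
Apollo vs Iris: Apollo wins 5–2.
Ember vs Iris: Ember wins 6–1.
Apollo beats each rival — Forge (6–1), Beacon (5–2), Ember (4–3), Iris (5–2) — so Apollo is the Condorcet winner.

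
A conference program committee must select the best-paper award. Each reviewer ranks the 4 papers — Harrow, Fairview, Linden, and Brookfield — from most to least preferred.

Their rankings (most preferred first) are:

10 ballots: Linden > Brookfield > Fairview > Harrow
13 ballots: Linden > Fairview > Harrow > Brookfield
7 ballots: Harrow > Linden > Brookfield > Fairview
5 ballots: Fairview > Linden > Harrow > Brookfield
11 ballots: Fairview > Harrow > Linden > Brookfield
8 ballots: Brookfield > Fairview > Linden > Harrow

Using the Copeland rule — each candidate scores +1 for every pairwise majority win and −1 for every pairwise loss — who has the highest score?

Pairwise results:
  Harrow vs Fairview: Fairview wins 47–7.
  Harrow vs Linden: Linden wins 36–18.
  Harrow vs Brookfield: Harrow wins 36–18.
  Fairview vs Linden: Linden wins 30–24.
  Fairview vs Brookfield: Fairview wins 29–25.
  Linden vs Brookfield: Linden wins 46–8.
Copeland scores (wins − losses):
  Harrow: 1 − 2 = -1
  Fairview: 2 − 1 = 1
  Linden: 3 − 0 = 3
  Brookfield: 0 − 3 = -3
Linden has the best Copeland score.

Linden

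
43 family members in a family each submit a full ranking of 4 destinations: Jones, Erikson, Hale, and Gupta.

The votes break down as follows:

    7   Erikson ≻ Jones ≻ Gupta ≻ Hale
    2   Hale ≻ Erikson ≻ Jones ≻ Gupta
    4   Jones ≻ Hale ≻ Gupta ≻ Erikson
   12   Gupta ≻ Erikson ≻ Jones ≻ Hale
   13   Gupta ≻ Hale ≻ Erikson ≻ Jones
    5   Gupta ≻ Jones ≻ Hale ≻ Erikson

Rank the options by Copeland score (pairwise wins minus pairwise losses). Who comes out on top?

Gupta

Pairwise results:
  Jones vs Erikson: Erikson wins 34–9.
  Jones vs Hale: Jones wins 28–15.
  Jones vs Gupta: Gupta wins 30–13.
  Erikson vs Hale: Hale wins 24–19.
  Erikson vs Gupta: Gupta wins 34–9.
  Hale vs Gupta: Gupta wins 37–6.
Copeland scores (wins − losses):
  Jones: 1 − 2 = -1
  Erikson: 1 − 2 = -1
  Hale: 1 − 2 = -1
  Gupta: 3 − 0 = 3
Gupta has the best Copeland score.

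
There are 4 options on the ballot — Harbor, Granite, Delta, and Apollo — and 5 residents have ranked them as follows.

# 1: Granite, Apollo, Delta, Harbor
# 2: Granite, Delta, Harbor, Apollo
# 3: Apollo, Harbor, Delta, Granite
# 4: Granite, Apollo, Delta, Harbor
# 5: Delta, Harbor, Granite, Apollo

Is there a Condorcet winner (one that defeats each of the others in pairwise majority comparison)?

Yes

Head-to-head results (5 voters total):
Harbor vs Granite: Granite wins 3–2.
Harbor vs Delta: Delta wins 4–1.
Harbor vs Apollo: Apollo wins 3–2.
Granite vs Delta: Granite wins 3–2.
Granite vs Apollo: Granite wins 4–1.
Delta vs Apollo: Apollo wins 3–2.
Granite beats each rival — Harbor (3–2), Delta (3–2), Apollo (4–1) — so Granite is the Condorcet winner.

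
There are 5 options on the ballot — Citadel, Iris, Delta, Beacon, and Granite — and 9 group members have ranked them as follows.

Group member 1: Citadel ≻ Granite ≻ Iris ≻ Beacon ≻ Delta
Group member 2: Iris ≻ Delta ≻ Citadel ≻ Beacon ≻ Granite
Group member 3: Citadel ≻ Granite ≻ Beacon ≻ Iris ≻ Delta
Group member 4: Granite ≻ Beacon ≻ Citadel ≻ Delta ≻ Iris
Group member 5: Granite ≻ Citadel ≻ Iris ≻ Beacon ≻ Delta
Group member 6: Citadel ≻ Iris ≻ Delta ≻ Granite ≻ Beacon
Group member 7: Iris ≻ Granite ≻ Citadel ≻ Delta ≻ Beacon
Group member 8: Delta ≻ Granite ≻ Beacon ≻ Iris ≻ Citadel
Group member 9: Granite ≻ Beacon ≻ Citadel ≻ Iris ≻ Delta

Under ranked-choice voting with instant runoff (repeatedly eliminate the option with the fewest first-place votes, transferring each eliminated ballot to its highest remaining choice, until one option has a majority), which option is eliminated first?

Round 1: Citadel 3, Granite 3, Iris 2, Delta 1, Beacon 0. Beacon has the fewest and is eliminated.
Round 2: Citadel 3, Granite 3, Iris 2, Delta 1. Delta has the fewest and is eliminated.
Round 3: Granite 4, Citadel 3, Iris 2. Iris has the fewest and is eliminated.
Round 4: Granite 5, Citadel 4. Granite has a majority.

Beacon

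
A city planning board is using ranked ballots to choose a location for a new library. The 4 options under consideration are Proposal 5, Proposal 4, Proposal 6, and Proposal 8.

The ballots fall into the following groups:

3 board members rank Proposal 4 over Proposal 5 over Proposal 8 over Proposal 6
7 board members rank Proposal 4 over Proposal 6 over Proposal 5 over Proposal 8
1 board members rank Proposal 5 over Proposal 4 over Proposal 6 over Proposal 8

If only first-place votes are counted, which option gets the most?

Proposal 4

First-place vote totals:
  Proposal 5: 1
  Proposal 4: 10
  Proposal 6: 0
  Proposal 8: 0
Proposal 4 has the most first-place votes.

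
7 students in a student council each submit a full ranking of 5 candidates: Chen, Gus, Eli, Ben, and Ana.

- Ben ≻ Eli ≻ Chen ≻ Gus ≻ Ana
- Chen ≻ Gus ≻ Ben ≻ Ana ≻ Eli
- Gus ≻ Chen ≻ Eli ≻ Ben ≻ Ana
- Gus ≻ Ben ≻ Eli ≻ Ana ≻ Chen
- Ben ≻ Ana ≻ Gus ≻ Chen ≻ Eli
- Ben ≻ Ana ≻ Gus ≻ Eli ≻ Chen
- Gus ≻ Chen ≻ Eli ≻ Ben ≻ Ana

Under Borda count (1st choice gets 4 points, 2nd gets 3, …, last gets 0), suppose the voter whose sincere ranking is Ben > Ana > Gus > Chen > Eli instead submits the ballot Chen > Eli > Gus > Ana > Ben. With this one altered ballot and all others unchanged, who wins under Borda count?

Gus

Borda totals with the altered ballot: Chen 16, Gus 20, Eli 13, Ben 15, Ana 6.
The winner is unchanged: still Gus.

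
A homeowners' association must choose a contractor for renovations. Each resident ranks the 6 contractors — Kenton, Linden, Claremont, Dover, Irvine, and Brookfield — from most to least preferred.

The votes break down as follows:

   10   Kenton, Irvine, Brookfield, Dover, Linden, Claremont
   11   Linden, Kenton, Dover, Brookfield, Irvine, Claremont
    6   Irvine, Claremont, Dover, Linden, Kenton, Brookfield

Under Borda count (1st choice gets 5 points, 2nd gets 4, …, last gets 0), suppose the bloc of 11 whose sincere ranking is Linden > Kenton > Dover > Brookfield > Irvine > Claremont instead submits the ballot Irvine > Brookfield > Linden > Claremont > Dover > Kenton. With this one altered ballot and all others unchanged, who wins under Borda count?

Irvine

Borda totals with the altered ballot: Kenton 56, Linden 55, Claremont 46, Dover 49, Irvine 125, Brookfield 74.
The switch changes the winner from Kenton to Irvine.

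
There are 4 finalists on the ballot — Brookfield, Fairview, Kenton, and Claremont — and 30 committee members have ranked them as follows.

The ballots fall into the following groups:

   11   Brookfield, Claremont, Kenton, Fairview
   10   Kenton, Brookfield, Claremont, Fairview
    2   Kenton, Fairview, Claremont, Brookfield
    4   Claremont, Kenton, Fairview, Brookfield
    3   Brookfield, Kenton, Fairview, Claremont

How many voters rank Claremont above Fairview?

Ballots ranking Claremont above Fairview: 11+10+4 = 25.
Ballots ranking Fairview above Claremont: 2+3 = 5.
So 25 of 30 voters prefer Claremont to Fairview.

25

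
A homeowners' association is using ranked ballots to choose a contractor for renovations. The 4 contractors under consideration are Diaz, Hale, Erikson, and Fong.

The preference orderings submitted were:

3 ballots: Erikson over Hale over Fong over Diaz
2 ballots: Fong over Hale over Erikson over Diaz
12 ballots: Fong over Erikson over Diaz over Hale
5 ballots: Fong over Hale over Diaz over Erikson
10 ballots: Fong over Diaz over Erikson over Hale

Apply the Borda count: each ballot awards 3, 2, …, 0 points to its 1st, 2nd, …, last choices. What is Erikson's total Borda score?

45

Borda scores:
  Diaz: 3·0 + 2·0 + 12·1 + 5·1 + 10·2 = 37
  Hale: 3·2 + 2·2 + 12·0 + 5·2 + 10·0 = 20
  Erikson: 3·3 + 2·1 + 12·2 + 5·0 + 10·1 = 45
  Fong: 3·1 + 2·3 + 12·3 + 5·3 + 10·3 = 90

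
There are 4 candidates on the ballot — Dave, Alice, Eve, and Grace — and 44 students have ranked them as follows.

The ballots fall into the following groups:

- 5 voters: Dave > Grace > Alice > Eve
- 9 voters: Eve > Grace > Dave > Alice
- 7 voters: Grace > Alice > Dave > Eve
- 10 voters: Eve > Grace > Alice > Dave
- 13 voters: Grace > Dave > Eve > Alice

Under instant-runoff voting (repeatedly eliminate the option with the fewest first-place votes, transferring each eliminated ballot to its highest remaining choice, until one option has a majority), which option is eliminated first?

Round 1: Grace 20, Eve 19, Dave 5, Alice 0. Alice has the fewest and is eliminated.
Round 2: Grace 20, Eve 19, Dave 5. Dave has the fewest and is eliminated.
Round 3: Grace 25, Eve 19. Grace has a majority.

Alice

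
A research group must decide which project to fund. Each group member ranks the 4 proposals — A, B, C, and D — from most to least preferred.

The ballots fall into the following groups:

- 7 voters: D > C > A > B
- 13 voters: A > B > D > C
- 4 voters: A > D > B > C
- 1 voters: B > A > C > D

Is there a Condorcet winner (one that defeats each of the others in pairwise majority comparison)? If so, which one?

A

Head-to-head results (25 voters total):
A vs B: A wins 24–1.
A vs C: A wins 18–7.
A vs D: A wins 18–7.
B vs C: B wins 18–7.
B vs D: B wins 14–11.
C vs D: D wins 24–1.
A beats each rival — B (24–1), C (18–7), D (18–7) — so A is the Condorcet winner.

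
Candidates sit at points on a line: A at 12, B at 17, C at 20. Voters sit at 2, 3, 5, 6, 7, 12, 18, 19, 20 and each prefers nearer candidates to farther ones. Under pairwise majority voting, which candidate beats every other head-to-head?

With single-peaked preferences on a line, the Condorcet winner is the candidate closest to the median voter.
The median voter (position 7) is closest to A at 12.
Check: A vs B — voters closer to A: 6 of 9.

A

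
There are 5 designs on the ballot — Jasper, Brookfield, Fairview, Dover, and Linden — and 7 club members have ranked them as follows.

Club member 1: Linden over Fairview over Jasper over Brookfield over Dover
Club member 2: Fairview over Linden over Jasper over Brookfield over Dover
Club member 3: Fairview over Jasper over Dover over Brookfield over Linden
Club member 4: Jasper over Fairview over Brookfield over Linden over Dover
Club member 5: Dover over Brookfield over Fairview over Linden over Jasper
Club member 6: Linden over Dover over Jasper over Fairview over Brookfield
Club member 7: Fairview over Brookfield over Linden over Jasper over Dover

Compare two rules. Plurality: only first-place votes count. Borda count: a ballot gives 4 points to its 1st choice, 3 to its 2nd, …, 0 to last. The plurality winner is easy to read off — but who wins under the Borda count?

Fairview

Plurality first-place counts: Jasper 1, Brookfield 0, Fairview 3, Dover 1, Linden 2 → Fairview.
Borda totals: Jasper 14, Brookfield 11, Fairview 21, Dover 9, Linden 15 → Fairview.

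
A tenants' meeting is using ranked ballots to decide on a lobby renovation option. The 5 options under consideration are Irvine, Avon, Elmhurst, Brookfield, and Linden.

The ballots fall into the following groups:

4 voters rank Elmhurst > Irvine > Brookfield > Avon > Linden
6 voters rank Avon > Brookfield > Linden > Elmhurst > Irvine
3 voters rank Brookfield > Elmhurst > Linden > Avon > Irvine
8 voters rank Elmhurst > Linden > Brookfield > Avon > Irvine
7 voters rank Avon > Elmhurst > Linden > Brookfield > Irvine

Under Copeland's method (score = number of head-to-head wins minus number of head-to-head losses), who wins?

Elmhurst

Pairwise results:
  Irvine vs Avon: Avon wins 24–4.
  Irvine vs Elmhurst: Elmhurst wins 28–0.
  Irvine vs Brookfield: Brookfield wins 24–4.
  Irvine vs Linden: Linden wins 24–4.
  Avon vs Elmhurst: Elmhurst wins 15–13.
  Avon vs Brookfield: Brookfield wins 15–13.
  Avon vs Linden: Avon wins 17–11.
  Elmhurst vs Brookfield: Elmhurst wins 19–9.
  Elmhurst vs Linden: Elmhurst wins 22–6.
  Brookfield vs Linden: Linden wins 15–13.
Copeland scores (wins − losses):
  Irvine: 0 − 4 = -4
  Avon: 2 − 2 = 0
  Elmhurst: 4 − 0 = 4
  Brookfield: 2 − 2 = 0
  Linden: 2 − 2 = 0
Elmhurst has the best Copeland score.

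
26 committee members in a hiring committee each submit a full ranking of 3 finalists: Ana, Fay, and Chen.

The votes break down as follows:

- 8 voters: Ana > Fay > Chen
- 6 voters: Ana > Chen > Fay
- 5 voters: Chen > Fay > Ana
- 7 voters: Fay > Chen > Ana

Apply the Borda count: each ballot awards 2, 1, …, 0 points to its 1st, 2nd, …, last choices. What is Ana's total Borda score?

28

Borda scores:
  Ana: 8·2 + 6·2 + 5·0 + 7·0 = 28
  Fay: 8·1 + 6·0 + 5·1 + 7·2 = 27
  Chen: 8·0 + 6·1 + 5·2 + 7·1 = 23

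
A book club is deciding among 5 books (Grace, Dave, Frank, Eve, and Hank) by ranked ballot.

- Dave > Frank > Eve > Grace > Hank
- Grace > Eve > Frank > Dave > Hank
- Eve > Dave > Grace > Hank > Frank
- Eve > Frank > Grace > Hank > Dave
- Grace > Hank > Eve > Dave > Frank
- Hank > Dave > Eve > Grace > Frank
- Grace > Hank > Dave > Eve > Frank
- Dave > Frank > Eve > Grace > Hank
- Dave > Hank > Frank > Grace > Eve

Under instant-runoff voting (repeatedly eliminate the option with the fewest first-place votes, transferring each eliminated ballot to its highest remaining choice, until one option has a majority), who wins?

Round 1: Grace 3, Dave 3, Eve 2, Hank 1, Frank 0. Frank has the fewest and is eliminated.
Round 2: Grace 3, Dave 3, Eve 2, Hank 1. Hank has the fewest and is eliminated.
Round 3: Dave 4, Grace 3, Eve 2. Eve has the fewest and is eliminated.
Round 4: Dave 5, Grace 4. Dave has a majority.

Dave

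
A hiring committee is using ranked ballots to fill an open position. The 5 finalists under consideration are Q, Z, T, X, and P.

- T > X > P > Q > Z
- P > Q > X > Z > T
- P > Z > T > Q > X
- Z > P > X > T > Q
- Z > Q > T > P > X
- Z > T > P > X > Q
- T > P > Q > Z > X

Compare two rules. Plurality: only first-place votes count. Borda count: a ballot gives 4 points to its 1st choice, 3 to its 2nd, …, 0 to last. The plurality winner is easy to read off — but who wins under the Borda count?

P

Plurality first-place counts: Q 0, Z 3, T 2, X 0, P 2 → Z.
Borda totals: Q 10, Z 17, T 16, X 8, P 19 → P.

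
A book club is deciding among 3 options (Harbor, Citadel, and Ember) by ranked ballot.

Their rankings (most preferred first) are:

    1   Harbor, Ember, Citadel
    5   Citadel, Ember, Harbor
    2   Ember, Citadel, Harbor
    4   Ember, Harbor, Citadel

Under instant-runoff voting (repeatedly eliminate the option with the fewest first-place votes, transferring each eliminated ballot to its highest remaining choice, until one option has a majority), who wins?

Ember

Round 1: Ember 6, Citadel 5, Harbor 1. Harbor has the fewest and is eliminated.
Round 2: Ember 7, Citadel 5. Ember has a majority.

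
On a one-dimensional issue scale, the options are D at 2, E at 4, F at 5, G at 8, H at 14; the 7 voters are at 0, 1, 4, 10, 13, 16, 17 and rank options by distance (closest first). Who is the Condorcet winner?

With single-peaked preferences on a line, the Condorcet winner is the candidate closest to the median voter.
The median voter (position 10) is closest to G at 8.
Check: G vs E — voters closer to G: 4 of 7.

G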